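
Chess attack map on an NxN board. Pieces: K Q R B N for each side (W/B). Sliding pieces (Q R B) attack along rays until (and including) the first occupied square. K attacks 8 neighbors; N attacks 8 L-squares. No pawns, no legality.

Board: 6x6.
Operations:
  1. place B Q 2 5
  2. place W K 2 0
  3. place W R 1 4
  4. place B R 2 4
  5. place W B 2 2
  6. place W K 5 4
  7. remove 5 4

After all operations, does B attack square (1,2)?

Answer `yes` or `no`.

Answer: no

Derivation:
Op 1: place BQ@(2,5)
Op 2: place WK@(2,0)
Op 3: place WR@(1,4)
Op 4: place BR@(2,4)
Op 5: place WB@(2,2)
Op 6: place WK@(5,4)
Op 7: remove (5,4)
Per-piece attacks for B:
  BR@(2,4): attacks (2,5) (2,3) (2,2) (3,4) (4,4) (5,4) (1,4) [ray(0,1) blocked at (2,5); ray(0,-1) blocked at (2,2); ray(-1,0) blocked at (1,4)]
  BQ@(2,5): attacks (2,4) (3,5) (4,5) (5,5) (1,5) (0,5) (3,4) (4,3) (5,2) (1,4) [ray(0,-1) blocked at (2,4); ray(-1,-1) blocked at (1,4)]
B attacks (1,2): no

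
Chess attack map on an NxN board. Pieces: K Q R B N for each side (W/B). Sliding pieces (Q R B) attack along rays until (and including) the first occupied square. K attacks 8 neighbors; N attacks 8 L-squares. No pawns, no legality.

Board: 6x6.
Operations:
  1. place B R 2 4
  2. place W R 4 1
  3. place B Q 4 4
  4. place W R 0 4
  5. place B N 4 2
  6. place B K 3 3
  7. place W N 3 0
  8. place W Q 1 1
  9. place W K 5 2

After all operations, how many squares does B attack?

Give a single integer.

Answer: 21

Derivation:
Op 1: place BR@(2,4)
Op 2: place WR@(4,1)
Op 3: place BQ@(4,4)
Op 4: place WR@(0,4)
Op 5: place BN@(4,2)
Op 6: place BK@(3,3)
Op 7: place WN@(3,0)
Op 8: place WQ@(1,1)
Op 9: place WK@(5,2)
Per-piece attacks for B:
  BR@(2,4): attacks (2,5) (2,3) (2,2) (2,1) (2,0) (3,4) (4,4) (1,4) (0,4) [ray(1,0) blocked at (4,4); ray(-1,0) blocked at (0,4)]
  BK@(3,3): attacks (3,4) (3,2) (4,3) (2,3) (4,4) (4,2) (2,4) (2,2)
  BN@(4,2): attacks (5,4) (3,4) (2,3) (5,0) (3,0) (2,1)
  BQ@(4,4): attacks (4,5) (4,3) (4,2) (5,4) (3,4) (2,4) (5,5) (5,3) (3,5) (3,3) [ray(0,-1) blocked at (4,2); ray(-1,0) blocked at (2,4); ray(-1,-1) blocked at (3,3)]
Union (21 distinct): (0,4) (1,4) (2,0) (2,1) (2,2) (2,3) (2,4) (2,5) (3,0) (3,2) (3,3) (3,4) (3,5) (4,2) (4,3) (4,4) (4,5) (5,0) (5,3) (5,4) (5,5)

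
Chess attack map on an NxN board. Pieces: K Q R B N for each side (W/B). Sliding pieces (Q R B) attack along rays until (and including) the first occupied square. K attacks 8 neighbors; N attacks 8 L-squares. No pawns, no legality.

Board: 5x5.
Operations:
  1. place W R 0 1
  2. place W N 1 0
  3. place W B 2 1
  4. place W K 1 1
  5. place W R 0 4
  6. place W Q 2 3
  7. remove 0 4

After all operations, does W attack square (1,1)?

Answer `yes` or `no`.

Answer: yes

Derivation:
Op 1: place WR@(0,1)
Op 2: place WN@(1,0)
Op 3: place WB@(2,1)
Op 4: place WK@(1,1)
Op 5: place WR@(0,4)
Op 6: place WQ@(2,3)
Op 7: remove (0,4)
Per-piece attacks for W:
  WR@(0,1): attacks (0,2) (0,3) (0,4) (0,0) (1,1) [ray(1,0) blocked at (1,1)]
  WN@(1,0): attacks (2,2) (3,1) (0,2)
  WK@(1,1): attacks (1,2) (1,0) (2,1) (0,1) (2,2) (2,0) (0,2) (0,0)
  WB@(2,1): attacks (3,2) (4,3) (3,0) (1,2) (0,3) (1,0) [ray(-1,-1) blocked at (1,0)]
  WQ@(2,3): attacks (2,4) (2,2) (2,1) (3,3) (4,3) (1,3) (0,3) (3,4) (3,2) (4,1) (1,4) (1,2) (0,1) [ray(0,-1) blocked at (2,1); ray(-1,-1) blocked at (0,1)]
W attacks (1,1): yes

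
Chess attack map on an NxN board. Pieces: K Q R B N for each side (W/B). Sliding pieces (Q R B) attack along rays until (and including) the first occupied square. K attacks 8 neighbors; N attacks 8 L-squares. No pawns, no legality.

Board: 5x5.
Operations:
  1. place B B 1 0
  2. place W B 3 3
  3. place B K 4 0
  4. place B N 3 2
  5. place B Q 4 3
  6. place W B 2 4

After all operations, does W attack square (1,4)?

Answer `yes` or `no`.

Answer: no

Derivation:
Op 1: place BB@(1,0)
Op 2: place WB@(3,3)
Op 3: place BK@(4,0)
Op 4: place BN@(3,2)
Op 5: place BQ@(4,3)
Op 6: place WB@(2,4)
Per-piece attacks for W:
  WB@(2,4): attacks (3,3) (1,3) (0,2) [ray(1,-1) blocked at (3,3)]
  WB@(3,3): attacks (4,4) (4,2) (2,4) (2,2) (1,1) (0,0) [ray(-1,1) blocked at (2,4)]
W attacks (1,4): no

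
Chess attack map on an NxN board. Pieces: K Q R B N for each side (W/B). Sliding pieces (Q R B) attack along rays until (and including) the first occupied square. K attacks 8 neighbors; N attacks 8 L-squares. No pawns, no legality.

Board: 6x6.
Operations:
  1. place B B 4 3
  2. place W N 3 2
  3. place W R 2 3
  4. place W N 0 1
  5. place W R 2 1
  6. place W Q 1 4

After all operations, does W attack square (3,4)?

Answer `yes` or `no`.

Answer: yes

Derivation:
Op 1: place BB@(4,3)
Op 2: place WN@(3,2)
Op 3: place WR@(2,3)
Op 4: place WN@(0,1)
Op 5: place WR@(2,1)
Op 6: place WQ@(1,4)
Per-piece attacks for W:
  WN@(0,1): attacks (1,3) (2,2) (2,0)
  WQ@(1,4): attacks (1,5) (1,3) (1,2) (1,1) (1,0) (2,4) (3,4) (4,4) (5,4) (0,4) (2,5) (2,3) (0,5) (0,3) [ray(1,-1) blocked at (2,3)]
  WR@(2,1): attacks (2,2) (2,3) (2,0) (3,1) (4,1) (5,1) (1,1) (0,1) [ray(0,1) blocked at (2,3); ray(-1,0) blocked at (0,1)]
  WR@(2,3): attacks (2,4) (2,5) (2,2) (2,1) (3,3) (4,3) (1,3) (0,3) [ray(0,-1) blocked at (2,1); ray(1,0) blocked at (4,3)]
  WN@(3,2): attacks (4,4) (5,3) (2,4) (1,3) (4,0) (5,1) (2,0) (1,1)
W attacks (3,4): yes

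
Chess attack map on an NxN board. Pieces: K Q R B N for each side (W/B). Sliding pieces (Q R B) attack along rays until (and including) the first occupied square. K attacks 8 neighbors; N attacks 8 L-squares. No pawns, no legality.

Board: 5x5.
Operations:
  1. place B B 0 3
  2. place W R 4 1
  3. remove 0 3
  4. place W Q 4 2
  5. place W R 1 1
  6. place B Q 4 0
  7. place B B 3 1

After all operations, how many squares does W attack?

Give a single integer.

Op 1: place BB@(0,3)
Op 2: place WR@(4,1)
Op 3: remove (0,3)
Op 4: place WQ@(4,2)
Op 5: place WR@(1,1)
Op 6: place BQ@(4,0)
Op 7: place BB@(3,1)
Per-piece attacks for W:
  WR@(1,1): attacks (1,2) (1,3) (1,4) (1,0) (2,1) (3,1) (0,1) [ray(1,0) blocked at (3,1)]
  WR@(4,1): attacks (4,2) (4,0) (3,1) [ray(0,1) blocked at (4,2); ray(0,-1) blocked at (4,0); ray(-1,0) blocked at (3,1)]
  WQ@(4,2): attacks (4,3) (4,4) (4,1) (3,2) (2,2) (1,2) (0,2) (3,3) (2,4) (3,1) [ray(0,-1) blocked at (4,1); ray(-1,-1) blocked at (3,1)]
Union (17 distinct): (0,1) (0,2) (1,0) (1,2) (1,3) (1,4) (2,1) (2,2) (2,4) (3,1) (3,2) (3,3) (4,0) (4,1) (4,2) (4,3) (4,4)

Answer: 17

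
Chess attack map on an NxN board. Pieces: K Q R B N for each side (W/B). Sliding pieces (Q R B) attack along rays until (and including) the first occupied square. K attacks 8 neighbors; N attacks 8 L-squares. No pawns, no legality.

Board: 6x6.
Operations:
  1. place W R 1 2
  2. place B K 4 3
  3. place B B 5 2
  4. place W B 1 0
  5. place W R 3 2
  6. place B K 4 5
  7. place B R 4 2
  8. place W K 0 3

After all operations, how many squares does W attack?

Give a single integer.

Answer: 18

Derivation:
Op 1: place WR@(1,2)
Op 2: place BK@(4,3)
Op 3: place BB@(5,2)
Op 4: place WB@(1,0)
Op 5: place WR@(3,2)
Op 6: place BK@(4,5)
Op 7: place BR@(4,2)
Op 8: place WK@(0,3)
Per-piece attacks for W:
  WK@(0,3): attacks (0,4) (0,2) (1,3) (1,4) (1,2)
  WB@(1,0): attacks (2,1) (3,2) (0,1) [ray(1,1) blocked at (3,2)]
  WR@(1,2): attacks (1,3) (1,4) (1,5) (1,1) (1,0) (2,2) (3,2) (0,2) [ray(0,-1) blocked at (1,0); ray(1,0) blocked at (3,2)]
  WR@(3,2): attacks (3,3) (3,4) (3,5) (3,1) (3,0) (4,2) (2,2) (1,2) [ray(1,0) blocked at (4,2); ray(-1,0) blocked at (1,2)]
Union (18 distinct): (0,1) (0,2) (0,4) (1,0) (1,1) (1,2) (1,3) (1,4) (1,5) (2,1) (2,2) (3,0) (3,1) (3,2) (3,3) (3,4) (3,5) (4,2)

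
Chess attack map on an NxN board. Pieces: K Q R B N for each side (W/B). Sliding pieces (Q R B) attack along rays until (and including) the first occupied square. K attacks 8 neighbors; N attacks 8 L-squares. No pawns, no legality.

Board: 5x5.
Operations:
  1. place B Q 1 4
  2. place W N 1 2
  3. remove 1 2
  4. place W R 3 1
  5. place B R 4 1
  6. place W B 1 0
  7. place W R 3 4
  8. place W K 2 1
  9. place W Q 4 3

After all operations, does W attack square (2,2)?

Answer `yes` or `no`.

Answer: yes

Derivation:
Op 1: place BQ@(1,4)
Op 2: place WN@(1,2)
Op 3: remove (1,2)
Op 4: place WR@(3,1)
Op 5: place BR@(4,1)
Op 6: place WB@(1,0)
Op 7: place WR@(3,4)
Op 8: place WK@(2,1)
Op 9: place WQ@(4,3)
Per-piece attacks for W:
  WB@(1,0): attacks (2,1) (0,1) [ray(1,1) blocked at (2,1)]
  WK@(2,1): attacks (2,2) (2,0) (3,1) (1,1) (3,2) (3,0) (1,2) (1,0)
  WR@(3,1): attacks (3,2) (3,3) (3,4) (3,0) (4,1) (2,1) [ray(0,1) blocked at (3,4); ray(1,0) blocked at (4,1); ray(-1,0) blocked at (2,1)]
  WR@(3,4): attacks (3,3) (3,2) (3,1) (4,4) (2,4) (1,4) [ray(0,-1) blocked at (3,1); ray(-1,0) blocked at (1,4)]
  WQ@(4,3): attacks (4,4) (4,2) (4,1) (3,3) (2,3) (1,3) (0,3) (3,4) (3,2) (2,1) [ray(0,-1) blocked at (4,1); ray(-1,1) blocked at (3,4); ray(-1,-1) blocked at (2,1)]
W attacks (2,2): yes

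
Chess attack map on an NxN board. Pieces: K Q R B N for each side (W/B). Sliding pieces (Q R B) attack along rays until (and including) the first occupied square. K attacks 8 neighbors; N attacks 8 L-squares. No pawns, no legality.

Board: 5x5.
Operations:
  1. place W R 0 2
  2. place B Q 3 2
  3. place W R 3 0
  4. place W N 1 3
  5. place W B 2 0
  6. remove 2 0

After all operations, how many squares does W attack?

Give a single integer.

Answer: 13

Derivation:
Op 1: place WR@(0,2)
Op 2: place BQ@(3,2)
Op 3: place WR@(3,0)
Op 4: place WN@(1,3)
Op 5: place WB@(2,0)
Op 6: remove (2,0)
Per-piece attacks for W:
  WR@(0,2): attacks (0,3) (0,4) (0,1) (0,0) (1,2) (2,2) (3,2) [ray(1,0) blocked at (3,2)]
  WN@(1,3): attacks (3,4) (2,1) (3,2) (0,1)
  WR@(3,0): attacks (3,1) (3,2) (4,0) (2,0) (1,0) (0,0) [ray(0,1) blocked at (3,2)]
Union (13 distinct): (0,0) (0,1) (0,3) (0,4) (1,0) (1,2) (2,0) (2,1) (2,2) (3,1) (3,2) (3,4) (4,0)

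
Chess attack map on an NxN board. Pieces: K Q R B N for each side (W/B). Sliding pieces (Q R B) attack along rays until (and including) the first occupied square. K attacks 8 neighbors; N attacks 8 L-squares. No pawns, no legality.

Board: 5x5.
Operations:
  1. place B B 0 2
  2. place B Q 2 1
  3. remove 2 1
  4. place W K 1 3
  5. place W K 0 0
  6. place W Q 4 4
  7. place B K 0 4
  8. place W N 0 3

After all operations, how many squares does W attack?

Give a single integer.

Answer: 18

Derivation:
Op 1: place BB@(0,2)
Op 2: place BQ@(2,1)
Op 3: remove (2,1)
Op 4: place WK@(1,3)
Op 5: place WK@(0,0)
Op 6: place WQ@(4,4)
Op 7: place BK@(0,4)
Op 8: place WN@(0,3)
Per-piece attacks for W:
  WK@(0,0): attacks (0,1) (1,0) (1,1)
  WN@(0,3): attacks (2,4) (1,1) (2,2)
  WK@(1,3): attacks (1,4) (1,2) (2,3) (0,3) (2,4) (2,2) (0,4) (0,2)
  WQ@(4,4): attacks (4,3) (4,2) (4,1) (4,0) (3,4) (2,4) (1,4) (0,4) (3,3) (2,2) (1,1) (0,0) [ray(-1,0) blocked at (0,4); ray(-1,-1) blocked at (0,0)]
Union (18 distinct): (0,0) (0,1) (0,2) (0,3) (0,4) (1,0) (1,1) (1,2) (1,4) (2,2) (2,3) (2,4) (3,3) (3,4) (4,0) (4,1) (4,2) (4,3)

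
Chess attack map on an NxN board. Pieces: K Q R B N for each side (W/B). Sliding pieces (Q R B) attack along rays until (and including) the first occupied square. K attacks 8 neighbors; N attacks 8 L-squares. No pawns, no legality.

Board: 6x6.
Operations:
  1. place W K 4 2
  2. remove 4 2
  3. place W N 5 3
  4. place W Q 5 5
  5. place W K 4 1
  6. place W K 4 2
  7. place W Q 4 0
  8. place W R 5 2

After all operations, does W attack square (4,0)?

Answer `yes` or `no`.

Op 1: place WK@(4,2)
Op 2: remove (4,2)
Op 3: place WN@(5,3)
Op 4: place WQ@(5,5)
Op 5: place WK@(4,1)
Op 6: place WK@(4,2)
Op 7: place WQ@(4,0)
Op 8: place WR@(5,2)
Per-piece attacks for W:
  WQ@(4,0): attacks (4,1) (5,0) (3,0) (2,0) (1,0) (0,0) (5,1) (3,1) (2,2) (1,3) (0,4) [ray(0,1) blocked at (4,1)]
  WK@(4,1): attacks (4,2) (4,0) (5,1) (3,1) (5,2) (5,0) (3,2) (3,0)
  WK@(4,2): attacks (4,3) (4,1) (5,2) (3,2) (5,3) (5,1) (3,3) (3,1)
  WR@(5,2): attacks (5,3) (5,1) (5,0) (4,2) [ray(0,1) blocked at (5,3); ray(-1,0) blocked at (4,2)]
  WN@(5,3): attacks (4,5) (3,4) (4,1) (3,2)
  WQ@(5,5): attacks (5,4) (5,3) (4,5) (3,5) (2,5) (1,5) (0,5) (4,4) (3,3) (2,2) (1,1) (0,0) [ray(0,-1) blocked at (5,3)]
W attacks (4,0): yes

Answer: yes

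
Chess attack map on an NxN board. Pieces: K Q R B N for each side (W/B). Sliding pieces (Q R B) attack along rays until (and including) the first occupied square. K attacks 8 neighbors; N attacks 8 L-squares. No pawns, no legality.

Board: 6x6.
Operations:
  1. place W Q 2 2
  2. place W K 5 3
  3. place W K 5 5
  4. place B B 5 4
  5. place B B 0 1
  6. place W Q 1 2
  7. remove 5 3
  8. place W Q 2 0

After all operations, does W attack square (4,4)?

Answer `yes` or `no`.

Op 1: place WQ@(2,2)
Op 2: place WK@(5,3)
Op 3: place WK@(5,5)
Op 4: place BB@(5,4)
Op 5: place BB@(0,1)
Op 6: place WQ@(1,2)
Op 7: remove (5,3)
Op 8: place WQ@(2,0)
Per-piece attacks for W:
  WQ@(1,2): attacks (1,3) (1,4) (1,5) (1,1) (1,0) (2,2) (0,2) (2,3) (3,4) (4,5) (2,1) (3,0) (0,3) (0,1) [ray(1,0) blocked at (2,2); ray(-1,-1) blocked at (0,1)]
  WQ@(2,0): attacks (2,1) (2,2) (3,0) (4,0) (5,0) (1,0) (0,0) (3,1) (4,2) (5,3) (1,1) (0,2) [ray(0,1) blocked at (2,2)]
  WQ@(2,2): attacks (2,3) (2,4) (2,5) (2,1) (2,0) (3,2) (4,2) (5,2) (1,2) (3,3) (4,4) (5,5) (3,1) (4,0) (1,3) (0,4) (1,1) (0,0) [ray(0,-1) blocked at (2,0); ray(-1,0) blocked at (1,2); ray(1,1) blocked at (5,5)]
  WK@(5,5): attacks (5,4) (4,5) (4,4)
W attacks (4,4): yes

Answer: yes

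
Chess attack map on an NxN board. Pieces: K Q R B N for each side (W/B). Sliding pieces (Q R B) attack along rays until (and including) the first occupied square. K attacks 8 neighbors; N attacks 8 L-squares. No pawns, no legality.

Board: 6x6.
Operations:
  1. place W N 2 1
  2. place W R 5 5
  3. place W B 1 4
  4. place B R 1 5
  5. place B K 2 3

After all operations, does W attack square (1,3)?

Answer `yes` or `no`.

Op 1: place WN@(2,1)
Op 2: place WR@(5,5)
Op 3: place WB@(1,4)
Op 4: place BR@(1,5)
Op 5: place BK@(2,3)
Per-piece attacks for W:
  WB@(1,4): attacks (2,5) (2,3) (0,5) (0,3) [ray(1,-1) blocked at (2,3)]
  WN@(2,1): attacks (3,3) (4,2) (1,3) (0,2) (4,0) (0,0)
  WR@(5,5): attacks (5,4) (5,3) (5,2) (5,1) (5,0) (4,5) (3,5) (2,5) (1,5) [ray(-1,0) blocked at (1,5)]
W attacks (1,3): yes

Answer: yes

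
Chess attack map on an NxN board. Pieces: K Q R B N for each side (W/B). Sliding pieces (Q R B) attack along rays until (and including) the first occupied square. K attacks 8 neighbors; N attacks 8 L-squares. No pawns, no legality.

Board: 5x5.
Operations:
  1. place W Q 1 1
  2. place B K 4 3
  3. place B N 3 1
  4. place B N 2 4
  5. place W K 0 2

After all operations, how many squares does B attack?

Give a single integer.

Answer: 10

Derivation:
Op 1: place WQ@(1,1)
Op 2: place BK@(4,3)
Op 3: place BN@(3,1)
Op 4: place BN@(2,4)
Op 5: place WK@(0,2)
Per-piece attacks for B:
  BN@(2,4): attacks (3,2) (4,3) (1,2) (0,3)
  BN@(3,1): attacks (4,3) (2,3) (1,2) (1,0)
  BK@(4,3): attacks (4,4) (4,2) (3,3) (3,4) (3,2)
Union (10 distinct): (0,3) (1,0) (1,2) (2,3) (3,2) (3,3) (3,4) (4,2) (4,3) (4,4)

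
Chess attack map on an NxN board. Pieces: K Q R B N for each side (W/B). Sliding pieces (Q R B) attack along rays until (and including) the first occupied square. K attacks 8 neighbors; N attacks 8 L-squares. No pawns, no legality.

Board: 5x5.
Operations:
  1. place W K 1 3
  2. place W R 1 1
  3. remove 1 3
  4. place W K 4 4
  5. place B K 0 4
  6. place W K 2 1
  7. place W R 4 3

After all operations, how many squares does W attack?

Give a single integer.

Op 1: place WK@(1,3)
Op 2: place WR@(1,1)
Op 3: remove (1,3)
Op 4: place WK@(4,4)
Op 5: place BK@(0,4)
Op 6: place WK@(2,1)
Op 7: place WR@(4,3)
Per-piece attacks for W:
  WR@(1,1): attacks (1,2) (1,3) (1,4) (1,0) (2,1) (0,1) [ray(1,0) blocked at (2,1)]
  WK@(2,1): attacks (2,2) (2,0) (3,1) (1,1) (3,2) (3,0) (1,2) (1,0)
  WR@(4,3): attacks (4,4) (4,2) (4,1) (4,0) (3,3) (2,3) (1,3) (0,3) [ray(0,1) blocked at (4,4)]
  WK@(4,4): attacks (4,3) (3,4) (3,3)
Union (21 distinct): (0,1) (0,3) (1,0) (1,1) (1,2) (1,3) (1,4) (2,0) (2,1) (2,2) (2,3) (3,0) (3,1) (3,2) (3,3) (3,4) (4,0) (4,1) (4,2) (4,3) (4,4)

Answer: 21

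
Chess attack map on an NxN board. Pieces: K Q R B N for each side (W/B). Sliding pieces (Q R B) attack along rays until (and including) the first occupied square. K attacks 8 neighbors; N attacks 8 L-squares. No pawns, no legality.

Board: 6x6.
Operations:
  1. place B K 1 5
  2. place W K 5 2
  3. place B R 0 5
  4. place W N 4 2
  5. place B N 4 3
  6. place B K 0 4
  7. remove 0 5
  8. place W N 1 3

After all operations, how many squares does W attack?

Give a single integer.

Op 1: place BK@(1,5)
Op 2: place WK@(5,2)
Op 3: place BR@(0,5)
Op 4: place WN@(4,2)
Op 5: place BN@(4,3)
Op 6: place BK@(0,4)
Op 7: remove (0,5)
Op 8: place WN@(1,3)
Per-piece attacks for W:
  WN@(1,3): attacks (2,5) (3,4) (0,5) (2,1) (3,2) (0,1)
  WN@(4,2): attacks (5,4) (3,4) (2,3) (5,0) (3,0) (2,1)
  WK@(5,2): attacks (5,3) (5,1) (4,2) (4,3) (4,1)
Union (15 distinct): (0,1) (0,5) (2,1) (2,3) (2,5) (3,0) (3,2) (3,4) (4,1) (4,2) (4,3) (5,0) (5,1) (5,3) (5,4)

Answer: 15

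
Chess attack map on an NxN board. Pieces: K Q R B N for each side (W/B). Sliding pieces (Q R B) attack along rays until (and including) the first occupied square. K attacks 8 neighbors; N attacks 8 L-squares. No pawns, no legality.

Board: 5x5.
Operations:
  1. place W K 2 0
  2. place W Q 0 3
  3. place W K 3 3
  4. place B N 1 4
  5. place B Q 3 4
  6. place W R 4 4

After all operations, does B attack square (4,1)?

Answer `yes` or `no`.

Op 1: place WK@(2,0)
Op 2: place WQ@(0,3)
Op 3: place WK@(3,3)
Op 4: place BN@(1,4)
Op 5: place BQ@(3,4)
Op 6: place WR@(4,4)
Per-piece attacks for B:
  BN@(1,4): attacks (2,2) (3,3) (0,2)
  BQ@(3,4): attacks (3,3) (4,4) (2,4) (1,4) (4,3) (2,3) (1,2) (0,1) [ray(0,-1) blocked at (3,3); ray(1,0) blocked at (4,4); ray(-1,0) blocked at (1,4)]
B attacks (4,1): no

Answer: no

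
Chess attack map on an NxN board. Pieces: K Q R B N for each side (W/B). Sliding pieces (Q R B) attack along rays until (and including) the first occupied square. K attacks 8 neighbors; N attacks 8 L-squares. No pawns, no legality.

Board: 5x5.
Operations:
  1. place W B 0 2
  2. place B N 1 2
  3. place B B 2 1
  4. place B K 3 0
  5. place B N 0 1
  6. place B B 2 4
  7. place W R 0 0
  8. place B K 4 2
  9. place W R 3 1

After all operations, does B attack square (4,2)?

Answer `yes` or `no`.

Op 1: place WB@(0,2)
Op 2: place BN@(1,2)
Op 3: place BB@(2,1)
Op 4: place BK@(3,0)
Op 5: place BN@(0,1)
Op 6: place BB@(2,4)
Op 7: place WR@(0,0)
Op 8: place BK@(4,2)
Op 9: place WR@(3,1)
Per-piece attacks for B:
  BN@(0,1): attacks (1,3) (2,2) (2,0)
  BN@(1,2): attacks (2,4) (3,3) (0,4) (2,0) (3,1) (0,0)
  BB@(2,1): attacks (3,2) (4,3) (3,0) (1,2) (1,0) [ray(1,-1) blocked at (3,0); ray(-1,1) blocked at (1,2)]
  BB@(2,4): attacks (3,3) (4,2) (1,3) (0,2) [ray(1,-1) blocked at (4,2); ray(-1,-1) blocked at (0,2)]
  BK@(3,0): attacks (3,1) (4,0) (2,0) (4,1) (2,1)
  BK@(4,2): attacks (4,3) (4,1) (3,2) (3,3) (3,1)
B attacks (4,2): yes

Answer: yes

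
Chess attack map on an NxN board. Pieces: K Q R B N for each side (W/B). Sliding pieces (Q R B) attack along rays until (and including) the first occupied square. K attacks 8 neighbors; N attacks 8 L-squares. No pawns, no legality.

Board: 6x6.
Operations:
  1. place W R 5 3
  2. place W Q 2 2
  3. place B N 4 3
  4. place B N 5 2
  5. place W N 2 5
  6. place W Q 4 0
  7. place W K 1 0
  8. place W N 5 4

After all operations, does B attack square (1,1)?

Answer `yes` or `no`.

Op 1: place WR@(5,3)
Op 2: place WQ@(2,2)
Op 3: place BN@(4,3)
Op 4: place BN@(5,2)
Op 5: place WN@(2,5)
Op 6: place WQ@(4,0)
Op 7: place WK@(1,0)
Op 8: place WN@(5,4)
Per-piece attacks for B:
  BN@(4,3): attacks (5,5) (3,5) (2,4) (5,1) (3,1) (2,2)
  BN@(5,2): attacks (4,4) (3,3) (4,0) (3,1)
B attacks (1,1): no

Answer: no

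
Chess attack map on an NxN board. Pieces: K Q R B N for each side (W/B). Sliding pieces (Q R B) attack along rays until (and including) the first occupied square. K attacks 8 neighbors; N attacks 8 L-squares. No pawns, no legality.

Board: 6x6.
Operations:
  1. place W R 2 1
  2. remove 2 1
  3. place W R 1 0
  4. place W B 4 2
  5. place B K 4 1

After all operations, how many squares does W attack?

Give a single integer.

Answer: 15

Derivation:
Op 1: place WR@(2,1)
Op 2: remove (2,1)
Op 3: place WR@(1,0)
Op 4: place WB@(4,2)
Op 5: place BK@(4,1)
Per-piece attacks for W:
  WR@(1,0): attacks (1,1) (1,2) (1,3) (1,4) (1,5) (2,0) (3,0) (4,0) (5,0) (0,0)
  WB@(4,2): attacks (5,3) (5,1) (3,3) (2,4) (1,5) (3,1) (2,0)
Union (15 distinct): (0,0) (1,1) (1,2) (1,3) (1,4) (1,5) (2,0) (2,4) (3,0) (3,1) (3,3) (4,0) (5,0) (5,1) (5,3)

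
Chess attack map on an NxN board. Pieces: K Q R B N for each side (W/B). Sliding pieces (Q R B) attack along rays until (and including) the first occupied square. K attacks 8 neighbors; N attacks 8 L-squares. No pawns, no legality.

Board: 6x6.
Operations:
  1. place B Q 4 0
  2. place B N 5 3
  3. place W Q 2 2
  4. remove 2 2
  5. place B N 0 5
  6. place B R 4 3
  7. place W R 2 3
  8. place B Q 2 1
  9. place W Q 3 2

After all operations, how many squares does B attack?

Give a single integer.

Answer: 26

Derivation:
Op 1: place BQ@(4,0)
Op 2: place BN@(5,3)
Op 3: place WQ@(2,2)
Op 4: remove (2,2)
Op 5: place BN@(0,5)
Op 6: place BR@(4,3)
Op 7: place WR@(2,3)
Op 8: place BQ@(2,1)
Op 9: place WQ@(3,2)
Per-piece attacks for B:
  BN@(0,5): attacks (1,3) (2,4)
  BQ@(2,1): attacks (2,2) (2,3) (2,0) (3,1) (4,1) (5,1) (1,1) (0,1) (3,2) (3,0) (1,2) (0,3) (1,0) [ray(0,1) blocked at (2,3); ray(1,1) blocked at (3,2)]
  BQ@(4,0): attacks (4,1) (4,2) (4,3) (5,0) (3,0) (2,0) (1,0) (0,0) (5,1) (3,1) (2,2) (1,3) (0,4) [ray(0,1) blocked at (4,3)]
  BR@(4,3): attacks (4,4) (4,5) (4,2) (4,1) (4,0) (5,3) (3,3) (2,3) [ray(0,-1) blocked at (4,0); ray(1,0) blocked at (5,3); ray(-1,0) blocked at (2,3)]
  BN@(5,3): attacks (4,5) (3,4) (4,1) (3,2)
Union (26 distinct): (0,0) (0,1) (0,3) (0,4) (1,0) (1,1) (1,2) (1,3) (2,0) (2,2) (2,3) (2,4) (3,0) (3,1) (3,2) (3,3) (3,4) (4,0) (4,1) (4,2) (4,3) (4,4) (4,5) (5,0) (5,1) (5,3)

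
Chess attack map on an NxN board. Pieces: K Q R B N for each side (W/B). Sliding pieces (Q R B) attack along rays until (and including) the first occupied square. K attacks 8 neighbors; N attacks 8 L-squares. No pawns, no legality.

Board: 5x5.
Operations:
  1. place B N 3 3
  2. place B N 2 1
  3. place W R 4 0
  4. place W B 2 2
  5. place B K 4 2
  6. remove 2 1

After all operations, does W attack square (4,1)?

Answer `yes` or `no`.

Op 1: place BN@(3,3)
Op 2: place BN@(2,1)
Op 3: place WR@(4,0)
Op 4: place WB@(2,2)
Op 5: place BK@(4,2)
Op 6: remove (2,1)
Per-piece attacks for W:
  WB@(2,2): attacks (3,3) (3,1) (4,0) (1,3) (0,4) (1,1) (0,0) [ray(1,1) blocked at (3,3); ray(1,-1) blocked at (4,0)]
  WR@(4,0): attacks (4,1) (4,2) (3,0) (2,0) (1,0) (0,0) [ray(0,1) blocked at (4,2)]
W attacks (4,1): yes

Answer: yes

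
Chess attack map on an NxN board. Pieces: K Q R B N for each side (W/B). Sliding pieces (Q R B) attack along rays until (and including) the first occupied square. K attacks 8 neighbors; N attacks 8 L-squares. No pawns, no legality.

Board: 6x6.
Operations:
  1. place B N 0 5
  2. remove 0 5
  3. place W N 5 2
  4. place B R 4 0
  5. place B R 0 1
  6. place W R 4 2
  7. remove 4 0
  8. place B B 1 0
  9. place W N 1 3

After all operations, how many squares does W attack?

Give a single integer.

Answer: 17

Derivation:
Op 1: place BN@(0,5)
Op 2: remove (0,5)
Op 3: place WN@(5,2)
Op 4: place BR@(4,0)
Op 5: place BR@(0,1)
Op 6: place WR@(4,2)
Op 7: remove (4,0)
Op 8: place BB@(1,0)
Op 9: place WN@(1,3)
Per-piece attacks for W:
  WN@(1,3): attacks (2,5) (3,4) (0,5) (2,1) (3,2) (0,1)
  WR@(4,2): attacks (4,3) (4,4) (4,5) (4,1) (4,0) (5,2) (3,2) (2,2) (1,2) (0,2) [ray(1,0) blocked at (5,2)]
  WN@(5,2): attacks (4,4) (3,3) (4,0) (3,1)
Union (17 distinct): (0,1) (0,2) (0,5) (1,2) (2,1) (2,2) (2,5) (3,1) (3,2) (3,3) (3,4) (4,0) (4,1) (4,3) (4,4) (4,5) (5,2)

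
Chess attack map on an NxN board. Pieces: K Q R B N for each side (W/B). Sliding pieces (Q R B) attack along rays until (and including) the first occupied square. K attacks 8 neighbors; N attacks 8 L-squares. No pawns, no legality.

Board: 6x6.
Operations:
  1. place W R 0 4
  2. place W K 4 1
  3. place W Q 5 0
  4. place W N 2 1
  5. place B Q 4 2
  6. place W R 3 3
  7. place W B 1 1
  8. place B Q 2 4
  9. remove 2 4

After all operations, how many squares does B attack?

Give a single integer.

Answer: 14

Derivation:
Op 1: place WR@(0,4)
Op 2: place WK@(4,1)
Op 3: place WQ@(5,0)
Op 4: place WN@(2,1)
Op 5: place BQ@(4,2)
Op 6: place WR@(3,3)
Op 7: place WB@(1,1)
Op 8: place BQ@(2,4)
Op 9: remove (2,4)
Per-piece attacks for B:
  BQ@(4,2): attacks (4,3) (4,4) (4,5) (4,1) (5,2) (3,2) (2,2) (1,2) (0,2) (5,3) (5,1) (3,3) (3,1) (2,0) [ray(0,-1) blocked at (4,1); ray(-1,1) blocked at (3,3)]
Union (14 distinct): (0,2) (1,2) (2,0) (2,2) (3,1) (3,2) (3,3) (4,1) (4,3) (4,4) (4,5) (5,1) (5,2) (5,3)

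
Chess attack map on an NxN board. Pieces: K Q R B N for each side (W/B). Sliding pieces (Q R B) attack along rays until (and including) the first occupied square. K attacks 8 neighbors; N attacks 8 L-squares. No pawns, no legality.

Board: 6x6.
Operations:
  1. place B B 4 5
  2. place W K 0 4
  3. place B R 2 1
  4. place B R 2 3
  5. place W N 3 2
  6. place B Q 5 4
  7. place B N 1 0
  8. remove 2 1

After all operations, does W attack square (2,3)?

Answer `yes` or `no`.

Answer: no

Derivation:
Op 1: place BB@(4,5)
Op 2: place WK@(0,4)
Op 3: place BR@(2,1)
Op 4: place BR@(2,3)
Op 5: place WN@(3,2)
Op 6: place BQ@(5,4)
Op 7: place BN@(1,0)
Op 8: remove (2,1)
Per-piece attacks for W:
  WK@(0,4): attacks (0,5) (0,3) (1,4) (1,5) (1,3)
  WN@(3,2): attacks (4,4) (5,3) (2,4) (1,3) (4,0) (5,1) (2,0) (1,1)
W attacks (2,3): no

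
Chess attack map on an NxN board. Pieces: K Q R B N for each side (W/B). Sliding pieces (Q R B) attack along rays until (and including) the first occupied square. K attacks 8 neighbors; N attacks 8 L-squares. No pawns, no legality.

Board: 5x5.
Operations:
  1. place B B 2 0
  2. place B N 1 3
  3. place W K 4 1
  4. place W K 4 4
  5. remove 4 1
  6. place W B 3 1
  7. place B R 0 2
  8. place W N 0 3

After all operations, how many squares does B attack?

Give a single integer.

Op 1: place BB@(2,0)
Op 2: place BN@(1,3)
Op 3: place WK@(4,1)
Op 4: place WK@(4,4)
Op 5: remove (4,1)
Op 6: place WB@(3,1)
Op 7: place BR@(0,2)
Op 8: place WN@(0,3)
Per-piece attacks for B:
  BR@(0,2): attacks (0,3) (0,1) (0,0) (1,2) (2,2) (3,2) (4,2) [ray(0,1) blocked at (0,3)]
  BN@(1,3): attacks (3,4) (2,1) (3,2) (0,1)
  BB@(2,0): attacks (3,1) (1,1) (0,2) [ray(1,1) blocked at (3,1); ray(-1,1) blocked at (0,2)]
Union (12 distinct): (0,0) (0,1) (0,2) (0,3) (1,1) (1,2) (2,1) (2,2) (3,1) (3,2) (3,4) (4,2)

Answer: 12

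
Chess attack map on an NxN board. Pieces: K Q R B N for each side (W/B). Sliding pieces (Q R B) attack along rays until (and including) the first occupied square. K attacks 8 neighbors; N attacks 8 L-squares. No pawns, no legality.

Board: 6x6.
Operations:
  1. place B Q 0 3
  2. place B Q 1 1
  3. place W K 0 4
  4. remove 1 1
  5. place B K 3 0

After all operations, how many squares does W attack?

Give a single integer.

Op 1: place BQ@(0,3)
Op 2: place BQ@(1,1)
Op 3: place WK@(0,4)
Op 4: remove (1,1)
Op 5: place BK@(3,0)
Per-piece attacks for W:
  WK@(0,4): attacks (0,5) (0,3) (1,4) (1,5) (1,3)
Union (5 distinct): (0,3) (0,5) (1,3) (1,4) (1,5)

Answer: 5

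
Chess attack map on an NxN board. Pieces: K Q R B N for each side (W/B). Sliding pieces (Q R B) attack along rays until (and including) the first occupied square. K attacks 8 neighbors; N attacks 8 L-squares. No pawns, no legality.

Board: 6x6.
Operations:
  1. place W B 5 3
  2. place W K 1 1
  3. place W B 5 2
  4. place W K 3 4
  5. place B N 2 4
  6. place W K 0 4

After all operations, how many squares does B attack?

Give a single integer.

Answer: 6

Derivation:
Op 1: place WB@(5,3)
Op 2: place WK@(1,1)
Op 3: place WB@(5,2)
Op 4: place WK@(3,4)
Op 5: place BN@(2,4)
Op 6: place WK@(0,4)
Per-piece attacks for B:
  BN@(2,4): attacks (4,5) (0,5) (3,2) (4,3) (1,2) (0,3)
Union (6 distinct): (0,3) (0,5) (1,2) (3,2) (4,3) (4,5)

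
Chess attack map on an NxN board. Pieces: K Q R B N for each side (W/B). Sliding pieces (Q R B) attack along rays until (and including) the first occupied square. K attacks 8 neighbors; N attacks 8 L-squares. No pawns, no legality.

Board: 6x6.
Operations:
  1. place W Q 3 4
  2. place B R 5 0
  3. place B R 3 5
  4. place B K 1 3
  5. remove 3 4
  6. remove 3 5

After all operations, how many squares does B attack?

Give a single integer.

Answer: 18

Derivation:
Op 1: place WQ@(3,4)
Op 2: place BR@(5,0)
Op 3: place BR@(3,5)
Op 4: place BK@(1,3)
Op 5: remove (3,4)
Op 6: remove (3,5)
Per-piece attacks for B:
  BK@(1,3): attacks (1,4) (1,2) (2,3) (0,3) (2,4) (2,2) (0,4) (0,2)
  BR@(5,0): attacks (5,1) (5,2) (5,3) (5,4) (5,5) (4,0) (3,0) (2,0) (1,0) (0,0)
Union (18 distinct): (0,0) (0,2) (0,3) (0,4) (1,0) (1,2) (1,4) (2,0) (2,2) (2,3) (2,4) (3,0) (4,0) (5,1) (5,2) (5,3) (5,4) (5,5)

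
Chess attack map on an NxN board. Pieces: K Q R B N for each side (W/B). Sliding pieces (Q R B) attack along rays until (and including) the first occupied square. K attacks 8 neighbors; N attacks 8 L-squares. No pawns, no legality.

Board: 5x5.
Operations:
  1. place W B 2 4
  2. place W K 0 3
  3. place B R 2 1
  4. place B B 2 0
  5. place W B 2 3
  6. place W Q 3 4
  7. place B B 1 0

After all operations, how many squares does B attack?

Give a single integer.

Op 1: place WB@(2,4)
Op 2: place WK@(0,3)
Op 3: place BR@(2,1)
Op 4: place BB@(2,0)
Op 5: place WB@(2,3)
Op 6: place WQ@(3,4)
Op 7: place BB@(1,0)
Per-piece attacks for B:
  BB@(1,0): attacks (2,1) (0,1) [ray(1,1) blocked at (2,1)]
  BB@(2,0): attacks (3,1) (4,2) (1,1) (0,2)
  BR@(2,1): attacks (2,2) (2,3) (2,0) (3,1) (4,1) (1,1) (0,1) [ray(0,1) blocked at (2,3); ray(0,-1) blocked at (2,0)]
Union (10 distinct): (0,1) (0,2) (1,1) (2,0) (2,1) (2,2) (2,3) (3,1) (4,1) (4,2)

Answer: 10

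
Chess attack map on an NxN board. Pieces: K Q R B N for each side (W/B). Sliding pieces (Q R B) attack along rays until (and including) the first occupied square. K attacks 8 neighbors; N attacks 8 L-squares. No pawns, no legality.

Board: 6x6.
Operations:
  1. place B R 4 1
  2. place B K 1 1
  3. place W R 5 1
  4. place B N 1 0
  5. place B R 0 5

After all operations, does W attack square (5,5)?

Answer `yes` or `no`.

Answer: yes

Derivation:
Op 1: place BR@(4,1)
Op 2: place BK@(1,1)
Op 3: place WR@(5,1)
Op 4: place BN@(1,0)
Op 5: place BR@(0,5)
Per-piece attacks for W:
  WR@(5,1): attacks (5,2) (5,3) (5,4) (5,5) (5,0) (4,1) [ray(-1,0) blocked at (4,1)]
W attacks (5,5): yes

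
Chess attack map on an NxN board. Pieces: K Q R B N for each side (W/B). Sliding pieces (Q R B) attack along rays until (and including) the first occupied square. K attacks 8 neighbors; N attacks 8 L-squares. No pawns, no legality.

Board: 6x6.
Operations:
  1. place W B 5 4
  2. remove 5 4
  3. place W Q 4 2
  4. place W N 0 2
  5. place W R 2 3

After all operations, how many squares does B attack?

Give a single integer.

Answer: 0

Derivation:
Op 1: place WB@(5,4)
Op 2: remove (5,4)
Op 3: place WQ@(4,2)
Op 4: place WN@(0,2)
Op 5: place WR@(2,3)
Per-piece attacks for B:
Union (0 distinct): (none)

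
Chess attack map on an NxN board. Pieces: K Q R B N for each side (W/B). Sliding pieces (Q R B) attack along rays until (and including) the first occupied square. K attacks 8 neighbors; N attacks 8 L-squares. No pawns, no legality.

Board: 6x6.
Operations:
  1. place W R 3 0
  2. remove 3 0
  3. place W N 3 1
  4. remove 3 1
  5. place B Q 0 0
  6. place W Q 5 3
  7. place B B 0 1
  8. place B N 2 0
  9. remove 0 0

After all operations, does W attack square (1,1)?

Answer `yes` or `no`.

Op 1: place WR@(3,0)
Op 2: remove (3,0)
Op 3: place WN@(3,1)
Op 4: remove (3,1)
Op 5: place BQ@(0,0)
Op 6: place WQ@(5,3)
Op 7: place BB@(0,1)
Op 8: place BN@(2,0)
Op 9: remove (0,0)
Per-piece attacks for W:
  WQ@(5,3): attacks (5,4) (5,5) (5,2) (5,1) (5,0) (4,3) (3,3) (2,3) (1,3) (0,3) (4,4) (3,5) (4,2) (3,1) (2,0) [ray(-1,-1) blocked at (2,0)]
W attacks (1,1): no

Answer: no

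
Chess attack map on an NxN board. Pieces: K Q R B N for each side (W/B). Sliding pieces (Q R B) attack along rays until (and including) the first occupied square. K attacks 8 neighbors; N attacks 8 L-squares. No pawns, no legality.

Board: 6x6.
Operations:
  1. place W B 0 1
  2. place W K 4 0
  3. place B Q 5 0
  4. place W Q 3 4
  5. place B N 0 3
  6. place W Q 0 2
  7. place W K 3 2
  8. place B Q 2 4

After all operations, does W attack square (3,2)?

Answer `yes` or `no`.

Answer: yes

Derivation:
Op 1: place WB@(0,1)
Op 2: place WK@(4,0)
Op 3: place BQ@(5,0)
Op 4: place WQ@(3,4)
Op 5: place BN@(0,3)
Op 6: place WQ@(0,2)
Op 7: place WK@(3,2)
Op 8: place BQ@(2,4)
Per-piece attacks for W:
  WB@(0,1): attacks (1,2) (2,3) (3,4) (1,0) [ray(1,1) blocked at (3,4)]
  WQ@(0,2): attacks (0,3) (0,1) (1,2) (2,2) (3,2) (1,3) (2,4) (1,1) (2,0) [ray(0,1) blocked at (0,3); ray(0,-1) blocked at (0,1); ray(1,0) blocked at (3,2); ray(1,1) blocked at (2,4)]
  WK@(3,2): attacks (3,3) (3,1) (4,2) (2,2) (4,3) (4,1) (2,3) (2,1)
  WQ@(3,4): attacks (3,5) (3,3) (3,2) (4,4) (5,4) (2,4) (4,5) (4,3) (5,2) (2,5) (2,3) (1,2) (0,1) [ray(0,-1) blocked at (3,2); ray(-1,0) blocked at (2,4); ray(-1,-1) blocked at (0,1)]
  WK@(4,0): attacks (4,1) (5,0) (3,0) (5,1) (3,1)
W attacks (3,2): yes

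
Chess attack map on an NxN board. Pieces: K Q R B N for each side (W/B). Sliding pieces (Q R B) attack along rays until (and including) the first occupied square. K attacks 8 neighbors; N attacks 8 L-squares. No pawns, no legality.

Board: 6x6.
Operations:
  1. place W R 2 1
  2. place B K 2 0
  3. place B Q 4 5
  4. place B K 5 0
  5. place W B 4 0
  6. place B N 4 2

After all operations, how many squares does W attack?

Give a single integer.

Op 1: place WR@(2,1)
Op 2: place BK@(2,0)
Op 3: place BQ@(4,5)
Op 4: place BK@(5,0)
Op 5: place WB@(4,0)
Op 6: place BN@(4,2)
Per-piece attacks for W:
  WR@(2,1): attacks (2,2) (2,3) (2,4) (2,5) (2,0) (3,1) (4,1) (5,1) (1,1) (0,1) [ray(0,-1) blocked at (2,0)]
  WB@(4,0): attacks (5,1) (3,1) (2,2) (1,3) (0,4)
Union (12 distinct): (0,1) (0,4) (1,1) (1,3) (2,0) (2,2) (2,3) (2,4) (2,5) (3,1) (4,1) (5,1)

Answer: 12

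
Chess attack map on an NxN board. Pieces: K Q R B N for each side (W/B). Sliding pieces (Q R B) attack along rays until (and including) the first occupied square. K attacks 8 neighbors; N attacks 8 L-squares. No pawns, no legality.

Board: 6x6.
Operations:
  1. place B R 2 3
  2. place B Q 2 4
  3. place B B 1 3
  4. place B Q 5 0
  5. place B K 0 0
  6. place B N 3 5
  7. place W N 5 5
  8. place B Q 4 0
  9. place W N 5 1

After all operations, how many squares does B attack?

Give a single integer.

Op 1: place BR@(2,3)
Op 2: place BQ@(2,4)
Op 3: place BB@(1,3)
Op 4: place BQ@(5,0)
Op 5: place BK@(0,0)
Op 6: place BN@(3,5)
Op 7: place WN@(5,5)
Op 8: place BQ@(4,0)
Op 9: place WN@(5,1)
Per-piece attacks for B:
  BK@(0,0): attacks (0,1) (1,0) (1,1)
  BB@(1,3): attacks (2,4) (2,2) (3,1) (4,0) (0,4) (0,2) [ray(1,1) blocked at (2,4); ray(1,-1) blocked at (4,0)]
  BR@(2,3): attacks (2,4) (2,2) (2,1) (2,0) (3,3) (4,3) (5,3) (1,3) [ray(0,1) blocked at (2,4); ray(-1,0) blocked at (1,3)]
  BQ@(2,4): attacks (2,5) (2,3) (3,4) (4,4) (5,4) (1,4) (0,4) (3,5) (3,3) (4,2) (5,1) (1,5) (1,3) [ray(0,-1) blocked at (2,3); ray(1,1) blocked at (3,5); ray(1,-1) blocked at (5,1); ray(-1,-1) blocked at (1,3)]
  BN@(3,5): attacks (4,3) (5,4) (2,3) (1,4)
  BQ@(4,0): attacks (4,1) (4,2) (4,3) (4,4) (4,5) (5,0) (3,0) (2,0) (1,0) (0,0) (5,1) (3,1) (2,2) (1,3) [ray(1,0) blocked at (5,0); ray(-1,0) blocked at (0,0); ray(1,1) blocked at (5,1); ray(-1,1) blocked at (1,3)]
  BQ@(5,0): attacks (5,1) (4,0) (4,1) (3,2) (2,3) [ray(0,1) blocked at (5,1); ray(-1,0) blocked at (4,0); ray(-1,1) blocked at (2,3)]
Union (31 distinct): (0,0) (0,1) (0,2) (0,4) (1,0) (1,1) (1,3) (1,4) (1,5) (2,0) (2,1) (2,2) (2,3) (2,4) (2,5) (3,0) (3,1) (3,2) (3,3) (3,4) (3,5) (4,0) (4,1) (4,2) (4,3) (4,4) (4,5) (5,0) (5,1) (5,3) (5,4)

Answer: 31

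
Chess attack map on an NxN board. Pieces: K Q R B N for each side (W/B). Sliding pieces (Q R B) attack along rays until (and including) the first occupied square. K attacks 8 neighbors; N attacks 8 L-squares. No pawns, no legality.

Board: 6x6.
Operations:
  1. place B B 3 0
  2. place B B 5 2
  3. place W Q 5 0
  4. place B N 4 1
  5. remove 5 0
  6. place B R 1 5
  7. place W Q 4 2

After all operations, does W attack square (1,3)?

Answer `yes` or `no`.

Answer: no

Derivation:
Op 1: place BB@(3,0)
Op 2: place BB@(5,2)
Op 3: place WQ@(5,0)
Op 4: place BN@(4,1)
Op 5: remove (5,0)
Op 6: place BR@(1,5)
Op 7: place WQ@(4,2)
Per-piece attacks for W:
  WQ@(4,2): attacks (4,3) (4,4) (4,5) (4,1) (5,2) (3,2) (2,2) (1,2) (0,2) (5,3) (5,1) (3,3) (2,4) (1,5) (3,1) (2,0) [ray(0,-1) blocked at (4,1); ray(1,0) blocked at (5,2); ray(-1,1) blocked at (1,5)]
W attacks (1,3): no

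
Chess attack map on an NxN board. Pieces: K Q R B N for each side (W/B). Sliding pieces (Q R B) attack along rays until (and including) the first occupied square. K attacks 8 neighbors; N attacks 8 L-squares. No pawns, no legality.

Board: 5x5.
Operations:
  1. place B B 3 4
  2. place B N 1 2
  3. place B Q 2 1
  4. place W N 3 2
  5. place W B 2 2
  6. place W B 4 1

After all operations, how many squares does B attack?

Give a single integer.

Answer: 16

Derivation:
Op 1: place BB@(3,4)
Op 2: place BN@(1,2)
Op 3: place BQ@(2,1)
Op 4: place WN@(3,2)
Op 5: place WB@(2,2)
Op 6: place WB@(4,1)
Per-piece attacks for B:
  BN@(1,2): attacks (2,4) (3,3) (0,4) (2,0) (3,1) (0,0)
  BQ@(2,1): attacks (2,2) (2,0) (3,1) (4,1) (1,1) (0,1) (3,2) (3,0) (1,2) (1,0) [ray(0,1) blocked at (2,2); ray(1,0) blocked at (4,1); ray(1,1) blocked at (3,2); ray(-1,1) blocked at (1,2)]
  BB@(3,4): attacks (4,3) (2,3) (1,2) [ray(-1,-1) blocked at (1,2)]
Union (16 distinct): (0,0) (0,1) (0,4) (1,0) (1,1) (1,2) (2,0) (2,2) (2,3) (2,4) (3,0) (3,1) (3,2) (3,3) (4,1) (4,3)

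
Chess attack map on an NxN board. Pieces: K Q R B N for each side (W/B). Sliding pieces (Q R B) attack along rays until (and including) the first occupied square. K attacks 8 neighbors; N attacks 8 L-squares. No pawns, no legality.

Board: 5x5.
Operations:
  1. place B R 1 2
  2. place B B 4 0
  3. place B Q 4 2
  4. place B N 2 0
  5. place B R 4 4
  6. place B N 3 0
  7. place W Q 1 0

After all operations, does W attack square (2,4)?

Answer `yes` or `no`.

Op 1: place BR@(1,2)
Op 2: place BB@(4,0)
Op 3: place BQ@(4,2)
Op 4: place BN@(2,0)
Op 5: place BR@(4,4)
Op 6: place BN@(3,0)
Op 7: place WQ@(1,0)
Per-piece attacks for W:
  WQ@(1,0): attacks (1,1) (1,2) (2,0) (0,0) (2,1) (3,2) (4,3) (0,1) [ray(0,1) blocked at (1,2); ray(1,0) blocked at (2,0)]
W attacks (2,4): no

Answer: no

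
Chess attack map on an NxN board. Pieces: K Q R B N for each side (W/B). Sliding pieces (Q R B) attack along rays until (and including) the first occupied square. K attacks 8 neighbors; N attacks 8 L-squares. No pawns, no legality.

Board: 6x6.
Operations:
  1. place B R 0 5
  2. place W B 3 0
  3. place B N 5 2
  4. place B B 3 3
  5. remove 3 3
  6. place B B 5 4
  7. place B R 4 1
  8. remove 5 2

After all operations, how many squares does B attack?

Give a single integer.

Answer: 20

Derivation:
Op 1: place BR@(0,5)
Op 2: place WB@(3,0)
Op 3: place BN@(5,2)
Op 4: place BB@(3,3)
Op 5: remove (3,3)
Op 6: place BB@(5,4)
Op 7: place BR@(4,1)
Op 8: remove (5,2)
Per-piece attacks for B:
  BR@(0,5): attacks (0,4) (0,3) (0,2) (0,1) (0,0) (1,5) (2,5) (3,5) (4,5) (5,5)
  BR@(4,1): attacks (4,2) (4,3) (4,4) (4,5) (4,0) (5,1) (3,1) (2,1) (1,1) (0,1)
  BB@(5,4): attacks (4,5) (4,3) (3,2) (2,1) (1,0)
Union (20 distinct): (0,0) (0,1) (0,2) (0,3) (0,4) (1,0) (1,1) (1,5) (2,1) (2,5) (3,1) (3,2) (3,5) (4,0) (4,2) (4,3) (4,4) (4,5) (5,1) (5,5)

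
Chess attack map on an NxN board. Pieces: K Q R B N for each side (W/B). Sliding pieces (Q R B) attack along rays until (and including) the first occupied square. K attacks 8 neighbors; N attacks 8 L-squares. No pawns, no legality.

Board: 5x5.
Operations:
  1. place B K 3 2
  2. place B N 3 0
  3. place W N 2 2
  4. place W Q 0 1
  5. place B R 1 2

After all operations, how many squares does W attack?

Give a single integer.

Answer: 15

Derivation:
Op 1: place BK@(3,2)
Op 2: place BN@(3,0)
Op 3: place WN@(2,2)
Op 4: place WQ@(0,1)
Op 5: place BR@(1,2)
Per-piece attacks for W:
  WQ@(0,1): attacks (0,2) (0,3) (0,4) (0,0) (1,1) (2,1) (3,1) (4,1) (1,2) (1,0) [ray(1,1) blocked at (1,2)]
  WN@(2,2): attacks (3,4) (4,3) (1,4) (0,3) (3,0) (4,1) (1,0) (0,1)
Union (15 distinct): (0,0) (0,1) (0,2) (0,3) (0,4) (1,0) (1,1) (1,2) (1,4) (2,1) (3,0) (3,1) (3,4) (4,1) (4,3)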